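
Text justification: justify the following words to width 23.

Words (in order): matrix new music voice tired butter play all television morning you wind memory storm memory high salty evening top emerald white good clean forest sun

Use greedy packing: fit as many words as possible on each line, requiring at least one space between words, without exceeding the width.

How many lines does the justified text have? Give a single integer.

Answer: 8

Derivation:
Line 1: ['matrix', 'new', 'music', 'voice'] (min_width=22, slack=1)
Line 2: ['tired', 'butter', 'play', 'all'] (min_width=21, slack=2)
Line 3: ['television', 'morning', 'you'] (min_width=22, slack=1)
Line 4: ['wind', 'memory', 'storm'] (min_width=17, slack=6)
Line 5: ['memory', 'high', 'salty'] (min_width=17, slack=6)
Line 6: ['evening', 'top', 'emerald'] (min_width=19, slack=4)
Line 7: ['white', 'good', 'clean', 'forest'] (min_width=23, slack=0)
Line 8: ['sun'] (min_width=3, slack=20)
Total lines: 8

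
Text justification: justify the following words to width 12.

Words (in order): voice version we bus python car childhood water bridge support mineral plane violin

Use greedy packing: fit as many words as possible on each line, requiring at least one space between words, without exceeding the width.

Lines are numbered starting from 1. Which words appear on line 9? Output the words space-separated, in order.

Line 1: ['voice'] (min_width=5, slack=7)
Line 2: ['version', 'we'] (min_width=10, slack=2)
Line 3: ['bus', 'python'] (min_width=10, slack=2)
Line 4: ['car'] (min_width=3, slack=9)
Line 5: ['childhood'] (min_width=9, slack=3)
Line 6: ['water', 'bridge'] (min_width=12, slack=0)
Line 7: ['support'] (min_width=7, slack=5)
Line 8: ['mineral'] (min_width=7, slack=5)
Line 9: ['plane', 'violin'] (min_width=12, slack=0)

Answer: plane violin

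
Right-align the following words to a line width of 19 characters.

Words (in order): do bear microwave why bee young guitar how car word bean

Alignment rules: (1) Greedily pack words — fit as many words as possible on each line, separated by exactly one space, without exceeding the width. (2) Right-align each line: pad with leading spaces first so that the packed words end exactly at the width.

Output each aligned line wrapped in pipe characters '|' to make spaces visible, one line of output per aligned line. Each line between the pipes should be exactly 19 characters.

Answer: |  do bear microwave|
|      why bee young|
|guitar how car word|
|               bean|

Derivation:
Line 1: ['do', 'bear', 'microwave'] (min_width=17, slack=2)
Line 2: ['why', 'bee', 'young'] (min_width=13, slack=6)
Line 3: ['guitar', 'how', 'car', 'word'] (min_width=19, slack=0)
Line 4: ['bean'] (min_width=4, slack=15)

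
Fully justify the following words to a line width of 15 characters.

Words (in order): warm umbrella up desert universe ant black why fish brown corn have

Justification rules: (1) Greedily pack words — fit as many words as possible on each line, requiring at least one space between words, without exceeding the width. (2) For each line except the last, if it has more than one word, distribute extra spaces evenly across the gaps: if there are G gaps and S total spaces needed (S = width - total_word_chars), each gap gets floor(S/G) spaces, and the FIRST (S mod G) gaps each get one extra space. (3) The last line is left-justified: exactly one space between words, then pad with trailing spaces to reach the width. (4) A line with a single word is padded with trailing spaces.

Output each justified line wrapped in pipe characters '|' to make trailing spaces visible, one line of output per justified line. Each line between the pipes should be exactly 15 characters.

Answer: |warm   umbrella|
|up       desert|
|universe    ant|
|black  why fish|
|brown corn have|

Derivation:
Line 1: ['warm', 'umbrella'] (min_width=13, slack=2)
Line 2: ['up', 'desert'] (min_width=9, slack=6)
Line 3: ['universe', 'ant'] (min_width=12, slack=3)
Line 4: ['black', 'why', 'fish'] (min_width=14, slack=1)
Line 5: ['brown', 'corn', 'have'] (min_width=15, slack=0)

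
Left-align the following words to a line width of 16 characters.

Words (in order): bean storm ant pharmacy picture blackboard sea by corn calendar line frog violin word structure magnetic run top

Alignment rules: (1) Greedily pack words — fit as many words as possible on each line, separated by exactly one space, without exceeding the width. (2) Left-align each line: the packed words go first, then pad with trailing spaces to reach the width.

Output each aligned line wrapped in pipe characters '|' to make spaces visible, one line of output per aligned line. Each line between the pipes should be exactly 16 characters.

Answer: |bean storm ant  |
|pharmacy picture|
|blackboard sea  |
|by corn calendar|
|line frog violin|
|word structure  |
|magnetic run top|

Derivation:
Line 1: ['bean', 'storm', 'ant'] (min_width=14, slack=2)
Line 2: ['pharmacy', 'picture'] (min_width=16, slack=0)
Line 3: ['blackboard', 'sea'] (min_width=14, slack=2)
Line 4: ['by', 'corn', 'calendar'] (min_width=16, slack=0)
Line 5: ['line', 'frog', 'violin'] (min_width=16, slack=0)
Line 6: ['word', 'structure'] (min_width=14, slack=2)
Line 7: ['magnetic', 'run', 'top'] (min_width=16, slack=0)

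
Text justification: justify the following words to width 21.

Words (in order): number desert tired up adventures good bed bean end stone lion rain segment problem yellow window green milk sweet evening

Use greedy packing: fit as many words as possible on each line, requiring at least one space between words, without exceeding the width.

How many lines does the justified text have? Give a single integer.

Line 1: ['number', 'desert', 'tired'] (min_width=19, slack=2)
Line 2: ['up', 'adventures', 'good'] (min_width=18, slack=3)
Line 3: ['bed', 'bean', 'end', 'stone'] (min_width=18, slack=3)
Line 4: ['lion', 'rain', 'segment'] (min_width=17, slack=4)
Line 5: ['problem', 'yellow', 'window'] (min_width=21, slack=0)
Line 6: ['green', 'milk', 'sweet'] (min_width=16, slack=5)
Line 7: ['evening'] (min_width=7, slack=14)
Total lines: 7

Answer: 7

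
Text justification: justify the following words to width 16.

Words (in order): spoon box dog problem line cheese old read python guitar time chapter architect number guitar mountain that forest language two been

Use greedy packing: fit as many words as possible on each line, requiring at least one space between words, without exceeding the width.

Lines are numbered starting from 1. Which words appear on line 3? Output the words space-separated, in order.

Line 1: ['spoon', 'box', 'dog'] (min_width=13, slack=3)
Line 2: ['problem', 'line'] (min_width=12, slack=4)
Line 3: ['cheese', 'old', 'read'] (min_width=15, slack=1)
Line 4: ['python', 'guitar'] (min_width=13, slack=3)
Line 5: ['time', 'chapter'] (min_width=12, slack=4)
Line 6: ['architect', 'number'] (min_width=16, slack=0)
Line 7: ['guitar', 'mountain'] (min_width=15, slack=1)
Line 8: ['that', 'forest'] (min_width=11, slack=5)
Line 9: ['language', 'two'] (min_width=12, slack=4)
Line 10: ['been'] (min_width=4, slack=12)

Answer: cheese old read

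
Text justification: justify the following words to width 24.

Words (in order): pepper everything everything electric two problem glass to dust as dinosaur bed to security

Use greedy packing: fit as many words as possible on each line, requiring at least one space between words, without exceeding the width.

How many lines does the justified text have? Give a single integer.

Answer: 4

Derivation:
Line 1: ['pepper', 'everything'] (min_width=17, slack=7)
Line 2: ['everything', 'electric', 'two'] (min_width=23, slack=1)
Line 3: ['problem', 'glass', 'to', 'dust', 'as'] (min_width=24, slack=0)
Line 4: ['dinosaur', 'bed', 'to', 'security'] (min_width=24, slack=0)
Total lines: 4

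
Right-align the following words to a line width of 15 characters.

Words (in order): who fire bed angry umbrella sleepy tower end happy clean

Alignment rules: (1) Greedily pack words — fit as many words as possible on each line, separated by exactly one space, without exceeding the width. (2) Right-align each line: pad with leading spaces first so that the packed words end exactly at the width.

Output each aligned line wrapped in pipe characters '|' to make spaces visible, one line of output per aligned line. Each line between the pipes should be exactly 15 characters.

Answer: |   who fire bed|
| angry umbrella|
|   sleepy tower|
|end happy clean|

Derivation:
Line 1: ['who', 'fire', 'bed'] (min_width=12, slack=3)
Line 2: ['angry', 'umbrella'] (min_width=14, slack=1)
Line 3: ['sleepy', 'tower'] (min_width=12, slack=3)
Line 4: ['end', 'happy', 'clean'] (min_width=15, slack=0)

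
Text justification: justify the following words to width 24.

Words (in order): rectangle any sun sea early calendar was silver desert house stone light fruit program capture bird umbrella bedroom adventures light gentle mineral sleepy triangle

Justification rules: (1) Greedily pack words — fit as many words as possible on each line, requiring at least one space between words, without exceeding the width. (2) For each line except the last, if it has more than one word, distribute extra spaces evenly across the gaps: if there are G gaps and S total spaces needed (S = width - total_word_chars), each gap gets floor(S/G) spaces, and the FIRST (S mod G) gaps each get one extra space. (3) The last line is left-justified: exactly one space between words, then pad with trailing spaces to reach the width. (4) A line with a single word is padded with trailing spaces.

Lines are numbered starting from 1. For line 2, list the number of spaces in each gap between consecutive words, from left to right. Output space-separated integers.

Line 1: ['rectangle', 'any', 'sun', 'sea'] (min_width=21, slack=3)
Line 2: ['early', 'calendar', 'was'] (min_width=18, slack=6)
Line 3: ['silver', 'desert', 'house'] (min_width=19, slack=5)
Line 4: ['stone', 'light', 'fruit'] (min_width=17, slack=7)
Line 5: ['program', 'capture', 'bird'] (min_width=20, slack=4)
Line 6: ['umbrella', 'bedroom'] (min_width=16, slack=8)
Line 7: ['adventures', 'light', 'gentle'] (min_width=23, slack=1)
Line 8: ['mineral', 'sleepy', 'triangle'] (min_width=23, slack=1)

Answer: 4 4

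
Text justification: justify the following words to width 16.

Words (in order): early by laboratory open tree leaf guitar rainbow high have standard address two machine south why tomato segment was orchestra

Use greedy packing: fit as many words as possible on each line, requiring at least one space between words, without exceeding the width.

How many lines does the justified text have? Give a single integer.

Line 1: ['early', 'by'] (min_width=8, slack=8)
Line 2: ['laboratory', 'open'] (min_width=15, slack=1)
Line 3: ['tree', 'leaf', 'guitar'] (min_width=16, slack=0)
Line 4: ['rainbow', 'high'] (min_width=12, slack=4)
Line 5: ['have', 'standard'] (min_width=13, slack=3)
Line 6: ['address', 'two'] (min_width=11, slack=5)
Line 7: ['machine', 'south'] (min_width=13, slack=3)
Line 8: ['why', 'tomato'] (min_width=10, slack=6)
Line 9: ['segment', 'was'] (min_width=11, slack=5)
Line 10: ['orchestra'] (min_width=9, slack=7)
Total lines: 10

Answer: 10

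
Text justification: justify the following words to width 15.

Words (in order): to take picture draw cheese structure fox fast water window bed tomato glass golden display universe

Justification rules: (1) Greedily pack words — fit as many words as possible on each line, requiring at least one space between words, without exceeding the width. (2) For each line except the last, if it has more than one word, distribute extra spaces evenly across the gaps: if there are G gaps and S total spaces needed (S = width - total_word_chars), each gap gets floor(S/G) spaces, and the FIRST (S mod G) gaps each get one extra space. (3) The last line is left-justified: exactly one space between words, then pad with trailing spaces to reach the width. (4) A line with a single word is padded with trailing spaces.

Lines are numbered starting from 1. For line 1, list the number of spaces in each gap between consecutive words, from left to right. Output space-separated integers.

Answer: 1 1

Derivation:
Line 1: ['to', 'take', 'picture'] (min_width=15, slack=0)
Line 2: ['draw', 'cheese'] (min_width=11, slack=4)
Line 3: ['structure', 'fox'] (min_width=13, slack=2)
Line 4: ['fast', 'water'] (min_width=10, slack=5)
Line 5: ['window', 'bed'] (min_width=10, slack=5)
Line 6: ['tomato', 'glass'] (min_width=12, slack=3)
Line 7: ['golden', 'display'] (min_width=14, slack=1)
Line 8: ['universe'] (min_width=8, slack=7)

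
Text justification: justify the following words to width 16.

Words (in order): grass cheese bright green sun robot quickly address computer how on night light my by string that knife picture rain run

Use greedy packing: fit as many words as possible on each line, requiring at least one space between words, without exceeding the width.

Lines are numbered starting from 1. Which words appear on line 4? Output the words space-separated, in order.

Answer: address computer

Derivation:
Line 1: ['grass', 'cheese'] (min_width=12, slack=4)
Line 2: ['bright', 'green', 'sun'] (min_width=16, slack=0)
Line 3: ['robot', 'quickly'] (min_width=13, slack=3)
Line 4: ['address', 'computer'] (min_width=16, slack=0)
Line 5: ['how', 'on', 'night'] (min_width=12, slack=4)
Line 6: ['light', 'my', 'by'] (min_width=11, slack=5)
Line 7: ['string', 'that'] (min_width=11, slack=5)
Line 8: ['knife', 'picture'] (min_width=13, slack=3)
Line 9: ['rain', 'run'] (min_width=8, slack=8)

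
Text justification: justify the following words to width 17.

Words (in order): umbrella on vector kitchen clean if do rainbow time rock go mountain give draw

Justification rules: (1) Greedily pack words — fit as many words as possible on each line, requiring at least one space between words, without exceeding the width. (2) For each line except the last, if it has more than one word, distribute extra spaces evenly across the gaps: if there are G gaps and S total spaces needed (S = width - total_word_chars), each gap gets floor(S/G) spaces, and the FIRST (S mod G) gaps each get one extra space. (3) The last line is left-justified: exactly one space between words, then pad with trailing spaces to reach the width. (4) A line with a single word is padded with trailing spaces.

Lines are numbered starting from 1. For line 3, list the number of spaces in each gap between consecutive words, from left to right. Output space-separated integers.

Line 1: ['umbrella', 'on'] (min_width=11, slack=6)
Line 2: ['vector', 'kitchen'] (min_width=14, slack=3)
Line 3: ['clean', 'if', 'do'] (min_width=11, slack=6)
Line 4: ['rainbow', 'time', 'rock'] (min_width=17, slack=0)
Line 5: ['go', 'mountain', 'give'] (min_width=16, slack=1)
Line 6: ['draw'] (min_width=4, slack=13)

Answer: 4 4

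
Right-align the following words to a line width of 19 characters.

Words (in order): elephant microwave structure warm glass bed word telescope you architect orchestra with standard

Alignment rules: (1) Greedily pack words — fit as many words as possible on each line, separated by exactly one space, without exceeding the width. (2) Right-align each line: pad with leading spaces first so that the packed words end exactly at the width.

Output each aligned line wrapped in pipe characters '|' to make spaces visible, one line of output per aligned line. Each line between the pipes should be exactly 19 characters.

Line 1: ['elephant', 'microwave'] (min_width=18, slack=1)
Line 2: ['structure', 'warm'] (min_width=14, slack=5)
Line 3: ['glass', 'bed', 'word'] (min_width=14, slack=5)
Line 4: ['telescope', 'you'] (min_width=13, slack=6)
Line 5: ['architect', 'orchestra'] (min_width=19, slack=0)
Line 6: ['with', 'standard'] (min_width=13, slack=6)

Answer: | elephant microwave|
|     structure warm|
|     glass bed word|
|      telescope you|
|architect orchestra|
|      with standard|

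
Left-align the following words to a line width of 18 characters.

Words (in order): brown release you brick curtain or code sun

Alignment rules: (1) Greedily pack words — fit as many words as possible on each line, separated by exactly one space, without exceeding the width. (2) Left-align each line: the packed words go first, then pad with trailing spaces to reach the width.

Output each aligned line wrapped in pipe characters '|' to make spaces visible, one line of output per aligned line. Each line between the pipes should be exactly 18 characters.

Line 1: ['brown', 'release', 'you'] (min_width=17, slack=1)
Line 2: ['brick', 'curtain', 'or'] (min_width=16, slack=2)
Line 3: ['code', 'sun'] (min_width=8, slack=10)

Answer: |brown release you |
|brick curtain or  |
|code sun          |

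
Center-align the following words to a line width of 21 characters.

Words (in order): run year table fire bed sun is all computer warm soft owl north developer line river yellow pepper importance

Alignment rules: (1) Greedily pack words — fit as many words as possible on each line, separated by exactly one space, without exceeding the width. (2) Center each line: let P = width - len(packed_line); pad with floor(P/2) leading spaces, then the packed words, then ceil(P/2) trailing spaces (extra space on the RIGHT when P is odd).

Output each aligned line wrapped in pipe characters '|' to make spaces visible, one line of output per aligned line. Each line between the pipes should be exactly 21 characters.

Line 1: ['run', 'year', 'table', 'fire'] (min_width=19, slack=2)
Line 2: ['bed', 'sun', 'is', 'all'] (min_width=14, slack=7)
Line 3: ['computer', 'warm', 'soft'] (min_width=18, slack=3)
Line 4: ['owl', 'north', 'developer'] (min_width=19, slack=2)
Line 5: ['line', 'river', 'yellow'] (min_width=17, slack=4)
Line 6: ['pepper', 'importance'] (min_width=17, slack=4)

Answer: | run year table fire |
|   bed sun is all    |
| computer warm soft  |
| owl north developer |
|  line river yellow  |
|  pepper importance  |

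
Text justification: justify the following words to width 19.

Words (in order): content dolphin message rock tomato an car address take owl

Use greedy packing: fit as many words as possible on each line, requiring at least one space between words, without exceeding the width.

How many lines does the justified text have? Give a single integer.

Answer: 4

Derivation:
Line 1: ['content', 'dolphin'] (min_width=15, slack=4)
Line 2: ['message', 'rock', 'tomato'] (min_width=19, slack=0)
Line 3: ['an', 'car', 'address', 'take'] (min_width=19, slack=0)
Line 4: ['owl'] (min_width=3, slack=16)
Total lines: 4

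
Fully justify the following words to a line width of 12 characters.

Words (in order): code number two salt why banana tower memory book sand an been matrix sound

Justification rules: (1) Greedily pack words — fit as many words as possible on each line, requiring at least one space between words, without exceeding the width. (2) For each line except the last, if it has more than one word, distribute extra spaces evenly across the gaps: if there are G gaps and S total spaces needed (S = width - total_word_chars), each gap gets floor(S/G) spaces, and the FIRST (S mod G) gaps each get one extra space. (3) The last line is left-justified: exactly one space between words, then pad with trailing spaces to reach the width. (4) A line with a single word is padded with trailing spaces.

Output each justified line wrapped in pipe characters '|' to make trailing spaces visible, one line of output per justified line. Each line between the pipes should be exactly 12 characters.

Line 1: ['code', 'number'] (min_width=11, slack=1)
Line 2: ['two', 'salt', 'why'] (min_width=12, slack=0)
Line 3: ['banana', 'tower'] (min_width=12, slack=0)
Line 4: ['memory', 'book'] (min_width=11, slack=1)
Line 5: ['sand', 'an', 'been'] (min_width=12, slack=0)
Line 6: ['matrix', 'sound'] (min_width=12, slack=0)

Answer: |code  number|
|two salt why|
|banana tower|
|memory  book|
|sand an been|
|matrix sound|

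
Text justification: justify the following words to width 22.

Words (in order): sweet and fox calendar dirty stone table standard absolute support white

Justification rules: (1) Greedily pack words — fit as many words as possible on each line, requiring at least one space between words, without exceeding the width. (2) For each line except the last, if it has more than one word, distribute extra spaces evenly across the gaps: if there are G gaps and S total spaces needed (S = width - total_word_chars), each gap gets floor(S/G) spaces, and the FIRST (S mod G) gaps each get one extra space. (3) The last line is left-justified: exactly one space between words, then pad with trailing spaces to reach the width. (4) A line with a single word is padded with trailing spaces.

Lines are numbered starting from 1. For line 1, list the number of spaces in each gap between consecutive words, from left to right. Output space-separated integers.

Answer: 1 1 1

Derivation:
Line 1: ['sweet', 'and', 'fox', 'calendar'] (min_width=22, slack=0)
Line 2: ['dirty', 'stone', 'table'] (min_width=17, slack=5)
Line 3: ['standard', 'absolute'] (min_width=17, slack=5)
Line 4: ['support', 'white'] (min_width=13, slack=9)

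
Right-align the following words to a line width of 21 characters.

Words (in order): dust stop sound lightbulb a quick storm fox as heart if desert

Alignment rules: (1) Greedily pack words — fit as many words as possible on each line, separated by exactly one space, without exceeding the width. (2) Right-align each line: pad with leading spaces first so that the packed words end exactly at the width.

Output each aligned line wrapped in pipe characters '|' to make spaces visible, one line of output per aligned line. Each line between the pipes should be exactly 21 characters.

Answer: |      dust stop sound|
|    lightbulb a quick|
|storm fox as heart if|
|               desert|

Derivation:
Line 1: ['dust', 'stop', 'sound'] (min_width=15, slack=6)
Line 2: ['lightbulb', 'a', 'quick'] (min_width=17, slack=4)
Line 3: ['storm', 'fox', 'as', 'heart', 'if'] (min_width=21, slack=0)
Line 4: ['desert'] (min_width=6, slack=15)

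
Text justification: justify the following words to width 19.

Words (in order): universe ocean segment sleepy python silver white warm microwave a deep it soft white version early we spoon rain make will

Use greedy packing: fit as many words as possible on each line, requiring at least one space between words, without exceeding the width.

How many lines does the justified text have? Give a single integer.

Answer: 8

Derivation:
Line 1: ['universe', 'ocean'] (min_width=14, slack=5)
Line 2: ['segment', 'sleepy'] (min_width=14, slack=5)
Line 3: ['python', 'silver', 'white'] (min_width=19, slack=0)
Line 4: ['warm', 'microwave', 'a'] (min_width=16, slack=3)
Line 5: ['deep', 'it', 'soft', 'white'] (min_width=18, slack=1)
Line 6: ['version', 'early', 'we'] (min_width=16, slack=3)
Line 7: ['spoon', 'rain', 'make'] (min_width=15, slack=4)
Line 8: ['will'] (min_width=4, slack=15)
Total lines: 8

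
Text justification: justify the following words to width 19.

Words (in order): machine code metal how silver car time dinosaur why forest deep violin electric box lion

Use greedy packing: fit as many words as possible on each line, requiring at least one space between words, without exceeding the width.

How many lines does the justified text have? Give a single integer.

Answer: 5

Derivation:
Line 1: ['machine', 'code', 'metal'] (min_width=18, slack=1)
Line 2: ['how', 'silver', 'car', 'time'] (min_width=19, slack=0)
Line 3: ['dinosaur', 'why', 'forest'] (min_width=19, slack=0)
Line 4: ['deep', 'violin'] (min_width=11, slack=8)
Line 5: ['electric', 'box', 'lion'] (min_width=17, slack=2)
Total lines: 5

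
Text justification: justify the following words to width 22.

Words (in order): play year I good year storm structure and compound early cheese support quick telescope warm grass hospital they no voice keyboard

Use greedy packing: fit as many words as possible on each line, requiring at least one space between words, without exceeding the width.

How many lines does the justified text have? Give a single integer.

Line 1: ['play', 'year', 'I', 'good', 'year'] (min_width=21, slack=1)
Line 2: ['storm', 'structure', 'and'] (min_width=19, slack=3)
Line 3: ['compound', 'early', 'cheese'] (min_width=21, slack=1)
Line 4: ['support', 'quick'] (min_width=13, slack=9)
Line 5: ['telescope', 'warm', 'grass'] (min_width=20, slack=2)
Line 6: ['hospital', 'they', 'no', 'voice'] (min_width=22, slack=0)
Line 7: ['keyboard'] (min_width=8, slack=14)
Total lines: 7

Answer: 7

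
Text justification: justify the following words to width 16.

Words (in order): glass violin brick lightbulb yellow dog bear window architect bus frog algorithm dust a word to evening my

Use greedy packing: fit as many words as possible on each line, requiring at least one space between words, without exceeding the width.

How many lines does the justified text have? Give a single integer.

Line 1: ['glass', 'violin'] (min_width=12, slack=4)
Line 2: ['brick', 'lightbulb'] (min_width=15, slack=1)
Line 3: ['yellow', 'dog', 'bear'] (min_width=15, slack=1)
Line 4: ['window', 'architect'] (min_width=16, slack=0)
Line 5: ['bus', 'frog'] (min_width=8, slack=8)
Line 6: ['algorithm', 'dust', 'a'] (min_width=16, slack=0)
Line 7: ['word', 'to', 'evening'] (min_width=15, slack=1)
Line 8: ['my'] (min_width=2, slack=14)
Total lines: 8

Answer: 8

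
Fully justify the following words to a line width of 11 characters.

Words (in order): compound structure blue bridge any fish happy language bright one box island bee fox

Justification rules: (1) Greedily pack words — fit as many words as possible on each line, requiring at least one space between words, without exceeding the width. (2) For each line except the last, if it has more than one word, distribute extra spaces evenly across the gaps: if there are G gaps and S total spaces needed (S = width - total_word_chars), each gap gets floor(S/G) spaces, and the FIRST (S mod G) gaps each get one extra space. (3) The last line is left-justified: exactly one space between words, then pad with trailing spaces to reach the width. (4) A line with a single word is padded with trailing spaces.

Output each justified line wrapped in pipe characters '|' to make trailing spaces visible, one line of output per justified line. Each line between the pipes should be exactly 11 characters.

Answer: |compound   |
|structure  |
|blue bridge|
|any    fish|
|happy      |
|language   |
|bright  one|
|box  island|
|bee fox    |

Derivation:
Line 1: ['compound'] (min_width=8, slack=3)
Line 2: ['structure'] (min_width=9, slack=2)
Line 3: ['blue', 'bridge'] (min_width=11, slack=0)
Line 4: ['any', 'fish'] (min_width=8, slack=3)
Line 5: ['happy'] (min_width=5, slack=6)
Line 6: ['language'] (min_width=8, slack=3)
Line 7: ['bright', 'one'] (min_width=10, slack=1)
Line 8: ['box', 'island'] (min_width=10, slack=1)
Line 9: ['bee', 'fox'] (min_width=7, slack=4)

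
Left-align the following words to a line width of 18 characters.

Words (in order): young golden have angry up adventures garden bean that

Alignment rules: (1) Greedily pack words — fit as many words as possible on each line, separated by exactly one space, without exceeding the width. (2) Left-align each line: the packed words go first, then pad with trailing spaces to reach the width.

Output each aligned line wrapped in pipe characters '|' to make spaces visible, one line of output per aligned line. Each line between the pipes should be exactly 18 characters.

Answer: |young golden have |
|angry up          |
|adventures garden |
|bean that         |

Derivation:
Line 1: ['young', 'golden', 'have'] (min_width=17, slack=1)
Line 2: ['angry', 'up'] (min_width=8, slack=10)
Line 3: ['adventures', 'garden'] (min_width=17, slack=1)
Line 4: ['bean', 'that'] (min_width=9, slack=9)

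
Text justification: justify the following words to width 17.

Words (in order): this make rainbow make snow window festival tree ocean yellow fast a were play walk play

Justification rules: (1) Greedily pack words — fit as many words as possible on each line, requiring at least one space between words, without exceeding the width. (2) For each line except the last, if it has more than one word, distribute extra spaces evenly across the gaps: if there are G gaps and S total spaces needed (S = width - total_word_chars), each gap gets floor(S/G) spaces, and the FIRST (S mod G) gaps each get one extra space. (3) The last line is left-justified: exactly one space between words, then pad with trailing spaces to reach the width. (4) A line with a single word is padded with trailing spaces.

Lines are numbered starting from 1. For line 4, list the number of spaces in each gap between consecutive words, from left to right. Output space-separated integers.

Answer: 1 1

Derivation:
Line 1: ['this', 'make', 'rainbow'] (min_width=17, slack=0)
Line 2: ['make', 'snow', 'window'] (min_width=16, slack=1)
Line 3: ['festival', 'tree'] (min_width=13, slack=4)
Line 4: ['ocean', 'yellow', 'fast'] (min_width=17, slack=0)
Line 5: ['a', 'were', 'play', 'walk'] (min_width=16, slack=1)
Line 6: ['play'] (min_width=4, slack=13)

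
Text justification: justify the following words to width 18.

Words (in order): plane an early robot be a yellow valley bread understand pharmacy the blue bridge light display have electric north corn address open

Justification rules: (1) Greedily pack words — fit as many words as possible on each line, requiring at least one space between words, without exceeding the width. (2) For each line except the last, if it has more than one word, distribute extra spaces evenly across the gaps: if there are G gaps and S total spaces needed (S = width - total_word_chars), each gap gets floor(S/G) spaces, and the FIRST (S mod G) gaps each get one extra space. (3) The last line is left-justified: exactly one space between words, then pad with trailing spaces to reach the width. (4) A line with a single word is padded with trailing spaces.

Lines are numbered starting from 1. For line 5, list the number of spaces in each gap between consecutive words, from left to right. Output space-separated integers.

Answer: 2 1

Derivation:
Line 1: ['plane', 'an', 'early'] (min_width=14, slack=4)
Line 2: ['robot', 'be', 'a', 'yellow'] (min_width=17, slack=1)
Line 3: ['valley', 'bread'] (min_width=12, slack=6)
Line 4: ['understand'] (min_width=10, slack=8)
Line 5: ['pharmacy', 'the', 'blue'] (min_width=17, slack=1)
Line 6: ['bridge', 'light'] (min_width=12, slack=6)
Line 7: ['display', 'have'] (min_width=12, slack=6)
Line 8: ['electric', 'north'] (min_width=14, slack=4)
Line 9: ['corn', 'address', 'open'] (min_width=17, slack=1)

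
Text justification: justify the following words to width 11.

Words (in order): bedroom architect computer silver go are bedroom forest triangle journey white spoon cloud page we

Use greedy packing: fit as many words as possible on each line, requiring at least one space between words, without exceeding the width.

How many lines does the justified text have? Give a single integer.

Line 1: ['bedroom'] (min_width=7, slack=4)
Line 2: ['architect'] (min_width=9, slack=2)
Line 3: ['computer'] (min_width=8, slack=3)
Line 4: ['silver', 'go'] (min_width=9, slack=2)
Line 5: ['are', 'bedroom'] (min_width=11, slack=0)
Line 6: ['forest'] (min_width=6, slack=5)
Line 7: ['triangle'] (min_width=8, slack=3)
Line 8: ['journey'] (min_width=7, slack=4)
Line 9: ['white', 'spoon'] (min_width=11, slack=0)
Line 10: ['cloud', 'page'] (min_width=10, slack=1)
Line 11: ['we'] (min_width=2, slack=9)
Total lines: 11

Answer: 11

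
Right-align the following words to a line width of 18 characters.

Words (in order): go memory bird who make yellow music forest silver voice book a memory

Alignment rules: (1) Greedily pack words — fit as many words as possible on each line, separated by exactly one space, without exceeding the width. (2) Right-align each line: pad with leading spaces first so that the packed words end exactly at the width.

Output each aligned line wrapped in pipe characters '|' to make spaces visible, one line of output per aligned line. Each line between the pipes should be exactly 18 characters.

Line 1: ['go', 'memory', 'bird', 'who'] (min_width=18, slack=0)
Line 2: ['make', 'yellow', 'music'] (min_width=17, slack=1)
Line 3: ['forest', 'silver'] (min_width=13, slack=5)
Line 4: ['voice', 'book', 'a'] (min_width=12, slack=6)
Line 5: ['memory'] (min_width=6, slack=12)

Answer: |go memory bird who|
| make yellow music|
|     forest silver|
|      voice book a|
|            memory|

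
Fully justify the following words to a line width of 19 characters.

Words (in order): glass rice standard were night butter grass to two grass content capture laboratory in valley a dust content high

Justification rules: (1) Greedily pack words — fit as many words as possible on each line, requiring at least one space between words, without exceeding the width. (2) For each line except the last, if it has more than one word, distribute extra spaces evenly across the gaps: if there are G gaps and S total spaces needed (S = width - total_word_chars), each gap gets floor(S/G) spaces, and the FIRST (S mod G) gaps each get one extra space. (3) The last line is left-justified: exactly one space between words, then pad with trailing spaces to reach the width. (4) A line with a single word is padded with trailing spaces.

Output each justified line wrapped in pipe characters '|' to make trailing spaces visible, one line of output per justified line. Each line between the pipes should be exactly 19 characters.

Line 1: ['glass', 'rice', 'standard'] (min_width=19, slack=0)
Line 2: ['were', 'night', 'butter'] (min_width=17, slack=2)
Line 3: ['grass', 'to', 'two', 'grass'] (min_width=18, slack=1)
Line 4: ['content', 'capture'] (min_width=15, slack=4)
Line 5: ['laboratory', 'in'] (min_width=13, slack=6)
Line 6: ['valley', 'a', 'dust'] (min_width=13, slack=6)
Line 7: ['content', 'high'] (min_width=12, slack=7)

Answer: |glass rice standard|
|were  night  butter|
|grass  to two grass|
|content     capture|
|laboratory       in|
|valley    a    dust|
|content high       |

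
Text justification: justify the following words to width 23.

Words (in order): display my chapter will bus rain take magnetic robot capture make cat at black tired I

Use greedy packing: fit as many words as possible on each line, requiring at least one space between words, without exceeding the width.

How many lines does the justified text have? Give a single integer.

Answer: 4

Derivation:
Line 1: ['display', 'my', 'chapter', 'will'] (min_width=23, slack=0)
Line 2: ['bus', 'rain', 'take', 'magnetic'] (min_width=22, slack=1)
Line 3: ['robot', 'capture', 'make', 'cat'] (min_width=22, slack=1)
Line 4: ['at', 'black', 'tired', 'I'] (min_width=16, slack=7)
Total lines: 4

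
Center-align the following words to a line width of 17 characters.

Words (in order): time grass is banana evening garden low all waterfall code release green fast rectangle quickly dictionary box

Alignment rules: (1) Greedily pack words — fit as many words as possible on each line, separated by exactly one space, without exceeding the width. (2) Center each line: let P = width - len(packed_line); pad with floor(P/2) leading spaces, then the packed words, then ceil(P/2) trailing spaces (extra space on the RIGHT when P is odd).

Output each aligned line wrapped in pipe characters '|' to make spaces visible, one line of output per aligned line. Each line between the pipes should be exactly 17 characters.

Answer: |  time grass is  |
| banana evening  |
| garden low all  |
| waterfall code  |
|  release green  |
| fast rectangle  |
|     quickly     |
| dictionary box  |

Derivation:
Line 1: ['time', 'grass', 'is'] (min_width=13, slack=4)
Line 2: ['banana', 'evening'] (min_width=14, slack=3)
Line 3: ['garden', 'low', 'all'] (min_width=14, slack=3)
Line 4: ['waterfall', 'code'] (min_width=14, slack=3)
Line 5: ['release', 'green'] (min_width=13, slack=4)
Line 6: ['fast', 'rectangle'] (min_width=14, slack=3)
Line 7: ['quickly'] (min_width=7, slack=10)
Line 8: ['dictionary', 'box'] (min_width=14, slack=3)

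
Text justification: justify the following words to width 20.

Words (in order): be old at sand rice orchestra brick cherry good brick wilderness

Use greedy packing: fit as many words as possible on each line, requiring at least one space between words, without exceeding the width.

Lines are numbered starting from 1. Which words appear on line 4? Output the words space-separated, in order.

Answer: wilderness

Derivation:
Line 1: ['be', 'old', 'at', 'sand', 'rice'] (min_width=19, slack=1)
Line 2: ['orchestra', 'brick'] (min_width=15, slack=5)
Line 3: ['cherry', 'good', 'brick'] (min_width=17, slack=3)
Line 4: ['wilderness'] (min_width=10, slack=10)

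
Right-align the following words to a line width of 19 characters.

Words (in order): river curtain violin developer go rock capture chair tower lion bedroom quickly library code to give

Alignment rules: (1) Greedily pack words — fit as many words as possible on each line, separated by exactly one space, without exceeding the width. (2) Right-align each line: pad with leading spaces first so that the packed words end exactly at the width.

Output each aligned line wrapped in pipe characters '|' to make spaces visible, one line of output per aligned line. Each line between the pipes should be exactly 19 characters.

Answer: |      river curtain|
|violin developer go|
| rock capture chair|
| tower lion bedroom|
|    quickly library|
|       code to give|

Derivation:
Line 1: ['river', 'curtain'] (min_width=13, slack=6)
Line 2: ['violin', 'developer', 'go'] (min_width=19, slack=0)
Line 3: ['rock', 'capture', 'chair'] (min_width=18, slack=1)
Line 4: ['tower', 'lion', 'bedroom'] (min_width=18, slack=1)
Line 5: ['quickly', 'library'] (min_width=15, slack=4)
Line 6: ['code', 'to', 'give'] (min_width=12, slack=7)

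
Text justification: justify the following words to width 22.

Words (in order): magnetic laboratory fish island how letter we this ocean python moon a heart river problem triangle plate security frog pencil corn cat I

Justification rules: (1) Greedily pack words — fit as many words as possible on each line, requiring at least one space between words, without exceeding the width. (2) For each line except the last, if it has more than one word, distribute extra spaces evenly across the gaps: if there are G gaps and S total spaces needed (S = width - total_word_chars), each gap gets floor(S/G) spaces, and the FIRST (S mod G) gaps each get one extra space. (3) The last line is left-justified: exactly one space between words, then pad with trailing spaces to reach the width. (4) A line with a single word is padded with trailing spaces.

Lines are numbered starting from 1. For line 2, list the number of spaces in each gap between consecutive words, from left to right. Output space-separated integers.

Answer: 1 1 1

Derivation:
Line 1: ['magnetic', 'laboratory'] (min_width=19, slack=3)
Line 2: ['fish', 'island', 'how', 'letter'] (min_width=22, slack=0)
Line 3: ['we', 'this', 'ocean', 'python'] (min_width=20, slack=2)
Line 4: ['moon', 'a', 'heart', 'river'] (min_width=18, slack=4)
Line 5: ['problem', 'triangle', 'plate'] (min_width=22, slack=0)
Line 6: ['security', 'frog', 'pencil'] (min_width=20, slack=2)
Line 7: ['corn', 'cat', 'I'] (min_width=10, slack=12)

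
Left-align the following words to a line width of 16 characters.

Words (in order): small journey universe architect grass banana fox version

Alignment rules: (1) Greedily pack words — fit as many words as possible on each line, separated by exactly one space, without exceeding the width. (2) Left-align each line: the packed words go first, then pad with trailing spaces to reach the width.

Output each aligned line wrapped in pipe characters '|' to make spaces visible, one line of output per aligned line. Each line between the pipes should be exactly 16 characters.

Answer: |small journey   |
|universe        |
|architect grass |
|banana fox      |
|version         |

Derivation:
Line 1: ['small', 'journey'] (min_width=13, slack=3)
Line 2: ['universe'] (min_width=8, slack=8)
Line 3: ['architect', 'grass'] (min_width=15, slack=1)
Line 4: ['banana', 'fox'] (min_width=10, slack=6)
Line 5: ['version'] (min_width=7, slack=9)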